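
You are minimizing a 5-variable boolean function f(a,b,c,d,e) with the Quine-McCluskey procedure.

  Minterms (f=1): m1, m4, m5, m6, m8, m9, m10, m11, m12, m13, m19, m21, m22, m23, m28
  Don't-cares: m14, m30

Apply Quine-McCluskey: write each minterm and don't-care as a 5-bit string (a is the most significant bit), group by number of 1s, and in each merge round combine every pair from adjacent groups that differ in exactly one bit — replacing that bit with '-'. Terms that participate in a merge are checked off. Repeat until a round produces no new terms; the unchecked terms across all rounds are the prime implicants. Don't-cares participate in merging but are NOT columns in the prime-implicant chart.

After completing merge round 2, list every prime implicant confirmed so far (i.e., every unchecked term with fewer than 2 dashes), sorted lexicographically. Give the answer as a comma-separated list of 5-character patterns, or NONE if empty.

-0101, 10-11, 101-1, 1011-

size-2^0 implicants → 00001(✓)  00100(✓)  00101(✓)  00110(✓)  01000(✓)  01001(✓)  01010(✓)  01011(✓)  01100(✓)  01101(✓)  01110(✓)  10011(✓)  10101(✓)  10110(✓)  10111(✓)  11100(✓)  11110(✓)
size-2^1 implicants → -0101  -0110(✓)  -1100(✓)  -1110(✓)  0-001(✓)  0-100(✓)  0-101(✓)  0-110(✓)  00-01(✓)  001-0(✓)  0010-(✓)  01-00(✓)  01-01(✓)  01-10(✓)  010-0(✓)  010-1(✓)  0100-(✓)  0101-(✓)  011-0(✓)  0110-(✓)  1-110(✓)  10-11  101-1  1011-  111-0(✓)
size-2^2 implicants → --110  -11-0  0--01  0-1-0  0-10-  01--0  01-0-  010--
Unchecked terms (primes): --110, -0101, -11-0, 0--01, 0-1-0, 0-10-, 01--0, 01-0-, 010--, 10-11, 101-1, 1011-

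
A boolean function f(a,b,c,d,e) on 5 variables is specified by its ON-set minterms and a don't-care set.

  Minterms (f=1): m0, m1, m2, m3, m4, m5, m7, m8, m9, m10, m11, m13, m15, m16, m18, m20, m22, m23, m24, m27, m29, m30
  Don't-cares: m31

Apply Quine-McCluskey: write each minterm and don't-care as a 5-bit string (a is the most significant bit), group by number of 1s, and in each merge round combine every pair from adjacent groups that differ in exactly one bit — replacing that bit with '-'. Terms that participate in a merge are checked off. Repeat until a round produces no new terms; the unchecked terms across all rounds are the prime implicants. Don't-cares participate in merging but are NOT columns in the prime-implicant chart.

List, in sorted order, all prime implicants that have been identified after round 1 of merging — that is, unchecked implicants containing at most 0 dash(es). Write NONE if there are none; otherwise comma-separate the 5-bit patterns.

Round 0: 00000✓ 00001✓ 00010✓ 00011✓ 00100✓ 00101✓ 00111✓ 01000✓ 01001✓ 01010✓ 01011✓ 01101✓ 01111✓ 10000✓ 10010✓ 10100✓ 10110✓ 10111✓ 11000✓ 11011✓ 11101✓ 11110✓ 11111✓
Round 1: -0000✓ -0010✓ -0100✓ -0111✓ -1000✓ -1011✓ -1101✓ -1111✓ 0-000✓ 0-001✓ 0-010✓ 0-011✓ 0-101✓ 0-111✓ 00-00✓ 00-01✓ 00-11✓ 000-0✓ 000-1✓ 0000-✓ 0001-✓ 001-1✓ 0010-✓ 01-01✓ 01-11✓ 010-0✓ 010-1✓ 0100-✓ 0101-✓ 011-1✓ 1-000✓ 1-110✓ 1-111✓ 10-00✓ 10-10✓ 100-0✓ 101-0✓ 1011-✓ 11-11✓ 111-1✓ 1111-✓
Round 2: --000 --111 -0-00 -00-0 -1-11 -11-1 0--01✓ 0--11✓ 0-0-0✓ 0-0-1✓ 0-00-✓ 0-01-✓ 0-1-1✓ 00--1✓ 00-0- 000--✓ 01--1✓ 010--✓ 1-11- 10--0
Round 3: 0---1 0-0--
PIs = {--000, --111, -0-00, -00-0, -1-11, -11-1, 0---1, 0-0--, 00-0-, 1-11-, 10--0}

NONE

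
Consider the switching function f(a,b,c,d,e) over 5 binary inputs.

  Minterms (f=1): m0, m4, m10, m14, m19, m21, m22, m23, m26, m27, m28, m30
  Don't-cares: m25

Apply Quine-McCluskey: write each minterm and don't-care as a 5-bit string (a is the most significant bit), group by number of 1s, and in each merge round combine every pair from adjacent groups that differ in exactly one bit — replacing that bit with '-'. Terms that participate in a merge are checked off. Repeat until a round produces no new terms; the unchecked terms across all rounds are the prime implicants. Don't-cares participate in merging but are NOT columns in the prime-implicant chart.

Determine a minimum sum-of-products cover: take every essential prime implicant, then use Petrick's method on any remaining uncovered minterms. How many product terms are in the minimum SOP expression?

[col 0] 00000*, 00100*, 01010*, 01110*, 10011*, 10101*, 10110*, 10111*, 11001*, 11010*, 11011*, 11100*, 11110*
[col 1] -1010*, -1110*, 00-00, 01-10*, 1-011, 1-110, 10-11, 101-1, 1011-, 11-10*, 110-1, 1101-, 111-0
[col 2] -1-10
Prime implicants: -1-10, 00-00, 1-011, 1-110, 10-11, 101-1, 1011-, 110-1, 1101-, 111-0
PI chart (minterm → PIs covering it):
  0 | 00-00  (sole → essential)
  4 | 00-00  (sole → essential)
  10 | -1-10  (sole → essential)
  14 | -1-10  (sole → essential)
  19 | 1-011,10-11
  21 | 101-1  (sole → essential)
  22 | 1-110,1011-
  23 | 10-11,101-1,1011-
  26 | -1-10,1101-
  27 | 1-011,110-1,1101-
  28 | 111-0  (sole → essential)
  30 | -1-10,1-110,111-0
Essential prime implicants: -1-10, 00-00, 101-1, 111-0
Petrick residual → 1-011, 1-110
Minimum SOP uses 6 PIs: bde' + a'b'd'e' + ac'de + acde' + ab'ce + abce'

6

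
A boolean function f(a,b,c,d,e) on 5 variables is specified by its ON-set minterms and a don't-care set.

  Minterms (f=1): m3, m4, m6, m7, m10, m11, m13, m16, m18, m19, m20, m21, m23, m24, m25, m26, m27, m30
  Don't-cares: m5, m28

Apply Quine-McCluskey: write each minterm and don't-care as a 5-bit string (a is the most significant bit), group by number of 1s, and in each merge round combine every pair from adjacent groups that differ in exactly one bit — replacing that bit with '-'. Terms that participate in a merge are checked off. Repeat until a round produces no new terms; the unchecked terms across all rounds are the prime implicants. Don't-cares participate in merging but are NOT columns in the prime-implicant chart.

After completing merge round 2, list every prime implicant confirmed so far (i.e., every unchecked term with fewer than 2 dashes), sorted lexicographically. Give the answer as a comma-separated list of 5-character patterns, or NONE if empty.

0-101

Round 0: 00011✓ 00100✓ 00101✓ 00110✓ 00111✓ 01010✓ 01011✓ 01101✓ 10000✓ 10010✓ 10011✓ 10100✓ 10101✓ 10111✓ 11000✓ 11001✓ 11010✓ 11011✓ 11100✓ 11110✓
Round 1: -0011✓ -0100✓ -0101✓ -0111✓ -1010✓ -1011✓ 0-011✓ 0-101 00-11✓ 001-0✓ 001-1✓ 0010-✓ 0011-✓ 0101-✓ 1-000✓ 1-010✓ 1-011✓ 1-100✓ 10-00✓ 10-11✓ 100-0✓ 1001-✓ 101-1✓ 1010-✓ 11-00✓ 11-10✓ 110-0✓ 110-1✓ 1100-✓ 1101-✓ 111-0✓
Round 2: --011 -0-11 -01-1 -010- -101- 001-- 1--00 1-0-0 1-01- 11--0 110--
PIs = {--011, -0-11, -01-1, -010-, -101-, 0-101, 001--, 1--00, 1-0-0, 1-01-, 11--0, 110--}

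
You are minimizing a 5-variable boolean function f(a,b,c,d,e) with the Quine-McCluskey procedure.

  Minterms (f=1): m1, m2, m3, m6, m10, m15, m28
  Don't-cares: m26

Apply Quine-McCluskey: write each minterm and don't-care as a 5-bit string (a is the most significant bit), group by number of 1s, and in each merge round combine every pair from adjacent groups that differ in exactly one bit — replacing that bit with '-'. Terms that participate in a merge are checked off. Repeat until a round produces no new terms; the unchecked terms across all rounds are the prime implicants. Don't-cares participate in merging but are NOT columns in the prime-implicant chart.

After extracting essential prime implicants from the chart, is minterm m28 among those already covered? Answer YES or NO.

YES

size-2^0 implicants → 00001(✓)  00010(✓)  00011(✓)  00110(✓)  01010(✓)  01111  11010(✓)  11100
size-2^1 implicants → -1010  0-010  00-10  000-1  0001-
Unchecked terms (primes): -1010, 0-010, 00-10, 000-1, 0001-, 01111, 11100
Minterm coverage:
  m1 ⊆ 000-1 [E]
  m2 ⊆ 0-010,00-10,0001-
  m3 ⊆ 000-1,0001-
  m6 ⊆ 00-10 [E]
  m10 ⊆ -1010,0-010
  m15 ⊆ 01111 [E]
  m28 ⊆ 11100 [E]
E = {00-10, 000-1, 01111, 11100}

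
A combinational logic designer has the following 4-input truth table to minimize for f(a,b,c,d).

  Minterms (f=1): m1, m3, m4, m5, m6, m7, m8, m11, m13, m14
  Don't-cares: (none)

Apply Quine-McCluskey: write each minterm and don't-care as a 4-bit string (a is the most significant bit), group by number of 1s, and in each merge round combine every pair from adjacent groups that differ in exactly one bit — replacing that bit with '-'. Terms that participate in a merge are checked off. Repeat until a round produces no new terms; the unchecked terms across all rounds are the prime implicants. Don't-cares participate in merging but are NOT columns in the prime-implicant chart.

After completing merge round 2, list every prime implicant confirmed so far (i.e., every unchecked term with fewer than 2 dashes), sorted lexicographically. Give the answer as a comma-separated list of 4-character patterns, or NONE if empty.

-011, -101, -110, 1000

size-2^0 implicants → 0001(✓)  0011(✓)  0100(✓)  0101(✓)  0110(✓)  0111(✓)  1000  1011(✓)  1101(✓)  1110(✓)
size-2^1 implicants → -011  -101  -110  0-01(✓)  0-11(✓)  00-1(✓)  01-0(✓)  01-1(✓)  010-(✓)  011-(✓)
size-2^2 implicants → 0--1  01--
Unchecked terms (primes): -011, -101, -110, 0--1, 01--, 1000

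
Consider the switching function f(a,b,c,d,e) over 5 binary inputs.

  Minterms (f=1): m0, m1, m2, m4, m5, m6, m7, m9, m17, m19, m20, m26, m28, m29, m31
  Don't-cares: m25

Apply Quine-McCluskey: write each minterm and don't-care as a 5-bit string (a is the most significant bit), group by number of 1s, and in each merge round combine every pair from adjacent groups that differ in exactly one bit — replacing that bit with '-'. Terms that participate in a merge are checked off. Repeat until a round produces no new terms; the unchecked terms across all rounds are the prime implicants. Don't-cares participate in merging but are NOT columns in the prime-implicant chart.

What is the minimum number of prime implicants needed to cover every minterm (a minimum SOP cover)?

Round 0: 00000✓ 00001✓ 00010✓ 00100✓ 00101✓ 00110✓ 00111✓ 01001✓ 10001✓ 10011✓ 10100✓ 11001✓ 11010 11100✓ 11101✓ 11111✓
Round 1: -0001✓ -0100 -1001✓ 0-001✓ 00-00✓ 00-01✓ 00-10✓ 000-0✓ 0000-✓ 001-0✓ 001-1✓ 0010-✓ 0011-✓ 1-001✓ 1-100 100-1 11-01 111-1 1110-
Round 2: --001 00--0 00-0- 001--
PIs = {--001, -0100, 00--0, 00-0-, 001--, 1-100, 100-1, 11-01, 11010, 111-1, 1110-}
Coverage chart:
  m0: 00--0,00-0-
  m1: --001,00-0-
  m2: 00--0 ←essential
  m4: -0100,00--0,00-0-,001--
  m5: 00-0-,001--
  m6: 00--0,001--
  m7: 001-- ←essential
  m9: --001 ←essential
  m17: --001,100-1
  m19: 100-1 ←essential
  m20: -0100,1-100
  m26: 11010 ←essential
  m28: 1-100,1110-
  m29: 11-01,111-1,1110-
  m31: 111-1 ←essential
Essential: --001, 00--0, 001--, 100-1, 11010, 111-1
Petrick residual → 1-100
Min cover (7 terms): c'd'e + a'b'e' + a'b'c + acd'e' + ab'c'e + abc'de' + abce

7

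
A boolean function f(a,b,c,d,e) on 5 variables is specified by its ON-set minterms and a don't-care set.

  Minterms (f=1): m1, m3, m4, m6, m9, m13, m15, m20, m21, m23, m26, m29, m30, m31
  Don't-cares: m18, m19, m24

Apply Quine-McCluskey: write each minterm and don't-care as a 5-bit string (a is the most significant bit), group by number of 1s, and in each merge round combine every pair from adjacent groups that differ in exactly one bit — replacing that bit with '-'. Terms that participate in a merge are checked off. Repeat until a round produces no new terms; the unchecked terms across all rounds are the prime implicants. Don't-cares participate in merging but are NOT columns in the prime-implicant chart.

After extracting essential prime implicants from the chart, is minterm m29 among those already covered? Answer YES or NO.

YES

Round 0: 00001✓ 00011✓ 00100✓ 00110✓ 01001✓ 01101✓ 01111✓ 10010✓ 10011✓ 10100✓ 10101✓ 10111✓ 11000✓ 11010✓ 11101✓ 11110✓ 11111✓
Round 1: -0011 -0100 -1101✓ -1111✓ 0-001 000-1 001-0 01-01 011-1✓ 1-010 1-101✓ 1-111✓ 10-11 1001- 101-1✓ 1010- 11-10 110-0 111-1✓ 1111-
Round 2: -11-1 1-1-1
PIs = {-0011, -0100, -11-1, 0-001, 000-1, 001-0, 01-01, 1-010, 1-1-1, 10-11, 1001-, 1010-, 11-10, 110-0, 1111-}
Coverage chart:
  m1: 0-001,000-1
  m3: -0011,000-1
  m4: -0100,001-0
  m6: 001-0 ←essential
  m9: 0-001,01-01
  m13: -11-1,01-01
  m15: -11-1 ←essential
  m20: -0100,1010-
  m21: 1-1-1,1010-
  m23: 1-1-1,10-11
  m26: 1-010,11-10,110-0
  m29: -11-1,1-1-1
  m30: 11-10,1111-
  m31: -11-1,1-1-1,1111-
Essential: -11-1, 001-0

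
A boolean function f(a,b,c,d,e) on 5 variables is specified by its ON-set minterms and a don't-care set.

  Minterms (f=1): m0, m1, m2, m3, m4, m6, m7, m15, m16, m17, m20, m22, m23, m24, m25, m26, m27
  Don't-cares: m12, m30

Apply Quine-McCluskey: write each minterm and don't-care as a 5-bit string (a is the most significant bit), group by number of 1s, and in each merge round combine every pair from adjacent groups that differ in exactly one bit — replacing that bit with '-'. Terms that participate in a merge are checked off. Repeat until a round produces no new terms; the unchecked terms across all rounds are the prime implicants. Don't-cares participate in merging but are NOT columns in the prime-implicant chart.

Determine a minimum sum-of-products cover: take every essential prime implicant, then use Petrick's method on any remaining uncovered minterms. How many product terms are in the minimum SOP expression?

[col 0] 00000*, 00001*, 00010*, 00011*, 00100*, 00110*, 00111*, 01100*, 01111*, 10000*, 10001*, 10100*, 10110*, 10111*, 11000*, 11001*, 11010*, 11011*, 11110*
[col 1] -0000*, -0001*, -0100*, -0110*, -0111*, 0-100, 0-111, 00-00*, 00-10*, 00-11*, 000-0*, 000-1*, 0000-*, 0001-*, 001-0*, 0011-*, 1-000*, 1-001*, 1-110, 10-00*, 1000-*, 101-0*, 1011-*, 11-10, 110-0*, 110-1*, 1100-*, 1101-*
[col 2] -0-00, -000-, -01-0, -011-, 00--0, 00-1-, 000--, 1-00-, 110--
Prime implicants: -0-00, -000-, -01-0, -011-, 0-100, 0-111, 00--0, 00-1-, 000--, 1-00-, 1-110, 11-10, 110--
PI chart (minterm → PIs covering it):
  0 | -0-00,-000-,00--0,000--
  1 | -000-,000--
  2 | 00--0,00-1-,000--
  3 | 00-1-,000--
  4 | -0-00,-01-0,0-100,00--0
  6 | -01-0,-011-,00--0,00-1-
  7 | -011-,0-111,00-1-
  15 | 0-111  (sole → essential)
  16 | -0-00,-000-,1-00-
  17 | -000-,1-00-
  20 | -0-00,-01-0
  22 | -01-0,-011-,1-110
  23 | -011-  (sole → essential)
  24 | 1-00-,110--
  25 | 1-00-,110--
  26 | 11-10,110--
  27 | 110--  (sole → essential)
Essential prime implicants: -011-, 0-111, 110--
Petrick residual → -0-00, -000-, 00-1-
Minimum SOP uses 6 PIs: b'd'e' + b'c'd' + b'cd + a'cde + a'b'd + abc'

6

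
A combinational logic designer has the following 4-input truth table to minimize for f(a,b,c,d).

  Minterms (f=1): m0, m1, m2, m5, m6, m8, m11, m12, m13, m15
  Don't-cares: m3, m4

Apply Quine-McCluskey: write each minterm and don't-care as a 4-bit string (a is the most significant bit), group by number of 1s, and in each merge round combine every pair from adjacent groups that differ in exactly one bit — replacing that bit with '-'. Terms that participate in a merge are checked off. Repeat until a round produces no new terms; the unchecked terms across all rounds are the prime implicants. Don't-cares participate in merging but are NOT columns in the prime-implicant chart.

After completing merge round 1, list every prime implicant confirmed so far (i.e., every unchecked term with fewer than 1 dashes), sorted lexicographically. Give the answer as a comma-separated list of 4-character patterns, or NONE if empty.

Round 0: 0000✓ 0001✓ 0010✓ 0011✓ 0100✓ 0101✓ 0110✓ 1000✓ 1011✓ 1100✓ 1101✓ 1111✓
Round 1: -000✓ -011 -100✓ -101✓ 0-00✓ 0-01✓ 0-10✓ 00-0✓ 00-1✓ 000-✓ 001-✓ 01-0✓ 010-✓ 1-00✓ 1-11 11-1 110-✓
Round 2: --00 -10- 0--0 0-0- 00--
PIs = {--00, -011, -10-, 0--0, 0-0-, 00--, 1-11, 11-1}

NONE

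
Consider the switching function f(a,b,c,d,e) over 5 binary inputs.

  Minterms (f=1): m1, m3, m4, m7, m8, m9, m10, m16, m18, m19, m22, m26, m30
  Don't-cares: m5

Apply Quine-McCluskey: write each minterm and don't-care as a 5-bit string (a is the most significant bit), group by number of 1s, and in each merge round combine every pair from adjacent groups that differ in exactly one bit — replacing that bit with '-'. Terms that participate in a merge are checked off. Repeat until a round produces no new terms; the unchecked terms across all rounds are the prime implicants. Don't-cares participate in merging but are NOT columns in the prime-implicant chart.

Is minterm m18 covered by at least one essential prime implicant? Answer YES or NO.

size-2^0 implicants → 00001(✓)  00011(✓)  00100(✓)  00101(✓)  00111(✓)  01000(✓)  01001(✓)  01010(✓)  10000(✓)  10010(✓)  10011(✓)  10110(✓)  11010(✓)  11110(✓)
size-2^1 implicants → -0011  -1010  0-001  00-01(✓)  00-11(✓)  000-1(✓)  001-1(✓)  0010-  010-0  0100-  1-010(✓)  1-110(✓)  10-10(✓)  100-0  1001-  11-10(✓)
size-2^2 implicants → 00--1  1--10
Unchecked terms (primes): -0011, -1010, 0-001, 00--1, 0010-, 010-0, 0100-, 1--10, 100-0, 1001-
Minterm coverage:
  m1 ⊆ 0-001,00--1
  m3 ⊆ -0011,00--1
  m4 ⊆ 0010- [E]
  m7 ⊆ 00--1 [E]
  m8 ⊆ 010-0,0100-
  m9 ⊆ 0-001,0100-
  m10 ⊆ -1010,010-0
  m16 ⊆ 100-0 [E]
  m18 ⊆ 1--10,100-0,1001-
  m19 ⊆ -0011,1001-
  m22 ⊆ 1--10 [E]
  m26 ⊆ -1010,1--10
  m30 ⊆ 1--10 [E]
E = {00--1, 0010-, 1--10, 100-0}

YES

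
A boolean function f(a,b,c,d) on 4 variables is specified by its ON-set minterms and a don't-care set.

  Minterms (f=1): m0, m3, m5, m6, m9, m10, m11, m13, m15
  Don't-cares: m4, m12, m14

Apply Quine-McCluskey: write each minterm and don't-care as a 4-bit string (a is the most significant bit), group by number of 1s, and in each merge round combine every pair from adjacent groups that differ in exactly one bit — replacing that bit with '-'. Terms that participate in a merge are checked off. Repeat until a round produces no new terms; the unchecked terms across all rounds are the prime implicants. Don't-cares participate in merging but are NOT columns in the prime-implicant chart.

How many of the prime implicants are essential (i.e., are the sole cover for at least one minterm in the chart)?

[col 0] 0000*, 0011*, 0100*, 0101*, 0110*, 1001*, 1010*, 1011*, 1100*, 1101*, 1110*, 1111*
[col 1] -011, -100*, -101*, -110*, 0-00, 01-0*, 010-*, 1-01*, 1-10*, 1-11*, 10-1*, 101-*, 11-0*, 11-1*, 110-*, 111-*
[col 2] -1-0, -10-, 1--1, 1-1-, 11--
Prime implicants: -011, -1-0, -10-, 0-00, 1--1, 1-1-, 11--
PI chart (minterm → PIs covering it):
  0 | 0-00  (sole → essential)
  3 | -011  (sole → essential)
  5 | -10-  (sole → essential)
  6 | -1-0  (sole → essential)
  9 | 1--1  (sole → essential)
  10 | 1-1-  (sole → essential)
  11 | -011,1--1,1-1-
  13 | -10-,1--1,11--
  15 | 1--1,1-1-,11--
Essential prime implicants: -011, -1-0, -10-, 0-00, 1--1, 1-1-

6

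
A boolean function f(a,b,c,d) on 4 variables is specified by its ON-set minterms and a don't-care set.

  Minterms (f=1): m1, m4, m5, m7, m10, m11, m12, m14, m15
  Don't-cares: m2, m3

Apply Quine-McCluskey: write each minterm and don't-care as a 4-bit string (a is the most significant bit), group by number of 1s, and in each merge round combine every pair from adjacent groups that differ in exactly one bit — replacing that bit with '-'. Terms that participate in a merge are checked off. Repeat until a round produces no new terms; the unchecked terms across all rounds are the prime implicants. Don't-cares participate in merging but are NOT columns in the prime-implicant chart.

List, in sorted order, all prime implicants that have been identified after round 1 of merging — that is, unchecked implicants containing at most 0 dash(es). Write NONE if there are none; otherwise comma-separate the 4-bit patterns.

NONE

size-2^0 implicants → 0001(✓)  0010(✓)  0011(✓)  0100(✓)  0101(✓)  0111(✓)  1010(✓)  1011(✓)  1100(✓)  1110(✓)  1111(✓)
size-2^1 implicants → -010(✓)  -011(✓)  -100  -111(✓)  0-01(✓)  0-11(✓)  00-1(✓)  001-(✓)  01-1(✓)  010-  1-10(✓)  1-11(✓)  101-(✓)  11-0  111-(✓)
size-2^2 implicants → --11  -01-  0--1  1-1-
Unchecked terms (primes): --11, -01-, -100, 0--1, 010-, 1-1-, 11-0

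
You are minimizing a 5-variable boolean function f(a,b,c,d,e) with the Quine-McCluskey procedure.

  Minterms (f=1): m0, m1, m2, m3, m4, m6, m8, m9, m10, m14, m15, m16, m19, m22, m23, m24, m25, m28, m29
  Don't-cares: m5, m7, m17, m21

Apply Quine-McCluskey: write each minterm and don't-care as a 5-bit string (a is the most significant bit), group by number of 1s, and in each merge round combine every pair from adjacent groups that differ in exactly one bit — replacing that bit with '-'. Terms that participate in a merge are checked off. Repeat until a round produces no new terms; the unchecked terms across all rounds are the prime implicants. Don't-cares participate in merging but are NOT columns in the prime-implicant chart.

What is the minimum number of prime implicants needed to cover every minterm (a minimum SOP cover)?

7

Round 0: 00000✓ 00001✓ 00010✓ 00011✓ 00100✓ 00101✓ 00110✓ 00111✓ 01000✓ 01001✓ 01010✓ 01110✓ 01111✓ 10000✓ 10001✓ 10011✓ 10101✓ 10110✓ 10111✓ 11000✓ 11001✓ 11100✓ 11101✓
Round 1: -0000✓ -0001✓ -0011✓ -0101✓ -0110✓ -0111✓ -1000✓ -1001✓ 0-000✓ 0-001✓ 0-010✓ 0-110✓ 0-111✓ 00-00✓ 00-01✓ 00-10✓ 00-11✓ 000-0✓ 000-1✓ 0000-✓ 0001-✓ 001-0✓ 001-1✓ 0010-✓ 0011-✓ 01-10✓ 010-0✓ 0100-✓ 0111-✓ 1-000✓ 1-001✓ 1-101✓ 10-01✓ 10-11✓ 100-1✓ 1000-✓ 101-1✓ 1011-✓ 11-00✓ 11-01✓ 1100-✓ 1110-✓
Round 2: --000✓ --001✓ -0-01✓ -0-11✓ -00-1✓ -000-✓ -01-1✓ -011- -100-✓ 0--10 0-0-0 0-00-✓ 0-11- 00--0✓ 00--1✓ 00-0-✓ 00-1-✓ 000--✓ 001--✓ 1--01 1-00-✓ 10--1✓ 11-0-
Round 3: --00- -0--1 00---
PIs = {--00-, -0--1, -011-, 0--10, 0-0-0, 0-11-, 00---, 1--01, 11-0-}
Coverage chart:
  m0: --00-,0-0-0,00---
  m1: --00-,-0--1,00---
  m2: 0--10,0-0-0,00---
  m3: -0--1,00---
  m4: 00--- ←essential
  m6: -011-,0--10,0-11-,00---
  m8: --00-,0-0-0
  m9: --00- ←essential
  m10: 0--10,0-0-0
  m14: 0--10,0-11-
  m15: 0-11- ←essential
  m16: --00- ←essential
  m19: -0--1 ←essential
  m22: -011- ←essential
  m23: -0--1,-011-
  m24: --00-,11-0-
  m25: --00-,1--01,11-0-
  m28: 11-0- ←essential
  m29: 1--01,11-0-
Essential: --00-, -0--1, -011-, 0-11-, 00---, 11-0-
Petrick residual → 0--10
Min cover (7 terms): c'd' + b'e + b'cd + a'de' + a'cd + a'b' + abd'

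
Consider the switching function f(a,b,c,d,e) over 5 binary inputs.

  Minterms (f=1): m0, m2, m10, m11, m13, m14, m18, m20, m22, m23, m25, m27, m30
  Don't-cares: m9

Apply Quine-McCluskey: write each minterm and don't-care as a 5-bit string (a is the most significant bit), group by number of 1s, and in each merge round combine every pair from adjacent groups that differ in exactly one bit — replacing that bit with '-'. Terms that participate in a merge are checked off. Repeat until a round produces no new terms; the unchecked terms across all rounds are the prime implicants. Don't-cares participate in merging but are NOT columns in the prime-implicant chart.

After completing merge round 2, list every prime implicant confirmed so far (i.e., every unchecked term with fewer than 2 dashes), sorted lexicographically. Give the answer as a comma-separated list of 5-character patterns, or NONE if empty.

[col 0] 00000*, 00010*, 01001*, 01010*, 01011*, 01101*, 01110*, 10010*, 10100*, 10110*, 10111*, 11001*, 11011*, 11110*
[col 1] -0010, -1001*, -1011*, -1110, 0-010, 000-0, 01-01, 01-10, 010-1*, 0101-, 1-110, 10-10, 101-0, 1011-, 110-1*
[col 2] -10-1
Prime implicants: -0010, -10-1, -1110, 0-010, 000-0, 01-01, 01-10, 0101-, 1-110, 10-10, 101-0, 1011-

-0010, -1110, 0-010, 000-0, 01-01, 01-10, 0101-, 1-110, 10-10, 101-0, 1011-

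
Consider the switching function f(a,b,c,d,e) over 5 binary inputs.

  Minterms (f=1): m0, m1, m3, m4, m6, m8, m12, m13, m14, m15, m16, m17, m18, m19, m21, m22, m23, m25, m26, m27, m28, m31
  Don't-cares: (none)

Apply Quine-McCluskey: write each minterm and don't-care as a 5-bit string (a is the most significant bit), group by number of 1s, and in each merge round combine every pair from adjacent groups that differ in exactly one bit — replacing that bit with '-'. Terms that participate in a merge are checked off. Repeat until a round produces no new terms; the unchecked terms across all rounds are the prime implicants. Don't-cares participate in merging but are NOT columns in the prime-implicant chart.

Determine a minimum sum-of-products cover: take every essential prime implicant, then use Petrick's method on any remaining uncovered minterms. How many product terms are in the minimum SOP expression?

10

size-2^0 implicants → 00000(✓)  00001(✓)  00011(✓)  00100(✓)  00110(✓)  01000(✓)  01100(✓)  01101(✓)  01110(✓)  01111(✓)  10000(✓)  10001(✓)  10010(✓)  10011(✓)  10101(✓)  10110(✓)  10111(✓)  11001(✓)  11010(✓)  11011(✓)  11100(✓)  11111(✓)
size-2^1 implicants → -0000(✓)  -0001(✓)  -0011(✓)  -0110  -1100  -1111  0-000(✓)  0-100(✓)  0-110(✓)  00-00(✓)  000-1(✓)  0000-(✓)  001-0(✓)  01-00(✓)  011-0(✓)  011-1(✓)  0110-(✓)  0111-(✓)  1-001(✓)  1-010(✓)  1-011(✓)  1-111(✓)  10-01(✓)  10-10(✓)  10-11(✓)  100-0(✓)  100-1(✓)  1000-(✓)  1001-(✓)  101-1(✓)  1011-(✓)  11-11(✓)  110-1(✓)  1101-(✓)
size-2^2 implicants → -00-1  -000-  0--00  0-1-0  011--  1--11  1-0-1  1-01-  10--1  10-1-  100--
Unchecked terms (primes): -00-1, -000-, -0110, -1100, -1111, 0--00, 0-1-0, 011--, 1--11, 1-0-1, 1-01-, 10--1, 10-1-, 100--
Minterm coverage:
  m0 ⊆ -000-,0--00
  m1 ⊆ -00-1,-000-
  m3 ⊆ -00-1 [E]
  m4 ⊆ 0--00,0-1-0
  m6 ⊆ -0110,0-1-0
  m8 ⊆ 0--00 [E]
  m12 ⊆ -1100,0--00,0-1-0,011--
  m13 ⊆ 011-- [E]
  m14 ⊆ 0-1-0,011--
  m15 ⊆ -1111,011--
  m16 ⊆ -000-,100--
  m17 ⊆ -00-1,-000-,1-0-1,10--1,100--
  m18 ⊆ 1-01-,10-1-,100--
  m19 ⊆ -00-1,1--11,1-0-1,1-01-,10--1,10-1-,100--
  m21 ⊆ 10--1 [E]
  m22 ⊆ -0110,10-1-
  m23 ⊆ 1--11,10--1,10-1-
  m25 ⊆ 1-0-1 [E]
  m26 ⊆ 1-01- [E]
  m27 ⊆ 1--11,1-0-1,1-01-
  m28 ⊆ -1100 [E]
  m31 ⊆ -1111,1--11
E = {-00-1, -1100, 0--00, 011--, 1-0-1, 1-01-, 10--1}
Petrick residual → -000-, -0110, -1111
Cover = b'c'e + b'c'd' + b'cde' + bcd'e' + bcde + a'd'e' + a'bc + ac'e + ac'd + ab'e  |cover|=10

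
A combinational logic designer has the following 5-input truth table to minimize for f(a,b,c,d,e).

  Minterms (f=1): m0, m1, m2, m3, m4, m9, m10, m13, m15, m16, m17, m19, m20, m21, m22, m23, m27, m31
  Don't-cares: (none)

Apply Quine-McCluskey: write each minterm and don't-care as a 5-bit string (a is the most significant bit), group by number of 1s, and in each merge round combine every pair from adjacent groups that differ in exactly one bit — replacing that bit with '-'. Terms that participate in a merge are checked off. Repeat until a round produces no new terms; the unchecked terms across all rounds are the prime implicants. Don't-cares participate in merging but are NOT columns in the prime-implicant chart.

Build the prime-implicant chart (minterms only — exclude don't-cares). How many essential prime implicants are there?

size-2^0 implicants → 00000(✓)  00001(✓)  00010(✓)  00011(✓)  00100(✓)  01001(✓)  01010(✓)  01101(✓)  01111(✓)  10000(✓)  10001(✓)  10011(✓)  10100(✓)  10101(✓)  10110(✓)  10111(✓)  11011(✓)  11111(✓)
size-2^1 implicants → -0000(✓)  -0001(✓)  -0011(✓)  -0100(✓)  -1111  0-001  0-010  00-00(✓)  000-0(✓)  000-1(✓)  0000-(✓)  0001-(✓)  01-01  011-1  1-011(✓)  1-111(✓)  10-00(✓)  10-01(✓)  10-11(✓)  100-1(✓)  1000-(✓)  101-0(✓)  101-1(✓)  1010-(✓)  1011-(✓)  11-11(✓)
size-2^2 implicants → -0-00  -00-1  -000-  000--  1--11  10--1  10-0-  101--
Unchecked terms (primes): -0-00, -00-1, -000-, -1111, 0-001, 0-010, 000--, 01-01, 011-1, 1--11, 10--1, 10-0-, 101--
Minterm coverage:
  m0 ⊆ -0-00,-000-,000--
  m1 ⊆ -00-1,-000-,0-001,000--
  m2 ⊆ 0-010,000--
  m3 ⊆ -00-1,000--
  m4 ⊆ -0-00 [E]
  m9 ⊆ 0-001,01-01
  m10 ⊆ 0-010 [E]
  m13 ⊆ 01-01,011-1
  m15 ⊆ -1111,011-1
  m16 ⊆ -0-00,-000-,10-0-
  m17 ⊆ -00-1,-000-,10--1,10-0-
  m19 ⊆ -00-1,1--11,10--1
  m20 ⊆ -0-00,10-0-,101--
  m21 ⊆ 10--1,10-0-,101--
  m22 ⊆ 101-- [E]
  m23 ⊆ 1--11,10--1,101--
  m27 ⊆ 1--11 [E]
  m31 ⊆ -1111,1--11
E = {-0-00, 0-010, 1--11, 101--}

4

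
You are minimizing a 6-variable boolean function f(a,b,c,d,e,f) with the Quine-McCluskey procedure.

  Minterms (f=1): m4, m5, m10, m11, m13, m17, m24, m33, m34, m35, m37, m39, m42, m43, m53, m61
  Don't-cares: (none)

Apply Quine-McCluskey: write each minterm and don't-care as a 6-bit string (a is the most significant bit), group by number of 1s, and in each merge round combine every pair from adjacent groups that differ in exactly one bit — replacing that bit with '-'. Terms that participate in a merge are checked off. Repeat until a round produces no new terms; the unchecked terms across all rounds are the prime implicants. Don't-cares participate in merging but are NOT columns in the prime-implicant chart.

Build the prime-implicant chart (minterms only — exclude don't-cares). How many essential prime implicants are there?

8

Round 0: 000100✓ 000101✓ 001010✓ 001011✓ 001101✓ 010001 011000 100001✓ 100010✓ 100011✓ 100101✓ 100111✓ 101010✓ 101011✓ 110101✓ 111101✓
Round 1: -00101 -01010✓ -01011✓ 00-101 00010- 00101-✓ 1-0101 10-010✓ 10-011✓ 100-01✓ 100-11✓ 1000-1✓ 10001-✓ 1001-1✓ 10101-✓ 11-101
Round 2: -0101- 10-01- 100--1
PIs = {-00101, -0101-, 00-101, 00010-, 010001, 011000, 1-0101, 10-01-, 100--1, 11-101}
Coverage chart:
  m4: 00010- ←essential
  m5: -00101,00-101,00010-
  m10: -0101- ←essential
  m11: -0101- ←essential
  m13: 00-101 ←essential
  m17: 010001 ←essential
  m24: 011000 ←essential
  m33: 100--1 ←essential
  m34: 10-01- ←essential
  m35: 10-01-,100--1
  m37: -00101,1-0101,100--1
  m39: 100--1 ←essential
  m42: -0101-,10-01-
  m43: -0101-,10-01-
  m53: 1-0101,11-101
  m61: 11-101 ←essential
Essential: -0101-, 00-101, 00010-, 010001, 011000, 10-01-, 100--1, 11-101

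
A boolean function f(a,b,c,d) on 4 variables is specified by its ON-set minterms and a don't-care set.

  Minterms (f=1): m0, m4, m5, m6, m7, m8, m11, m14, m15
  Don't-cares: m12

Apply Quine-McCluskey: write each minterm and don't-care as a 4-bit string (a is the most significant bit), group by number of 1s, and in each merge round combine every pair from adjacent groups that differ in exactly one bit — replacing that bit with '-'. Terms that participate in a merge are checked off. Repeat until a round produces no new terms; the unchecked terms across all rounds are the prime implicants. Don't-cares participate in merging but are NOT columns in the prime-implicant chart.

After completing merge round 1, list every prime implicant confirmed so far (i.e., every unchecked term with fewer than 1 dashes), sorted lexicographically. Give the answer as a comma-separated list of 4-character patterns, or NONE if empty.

NONE

[col 0] 0000*, 0100*, 0101*, 0110*, 0111*, 1000*, 1011*, 1100*, 1110*, 1111*
[col 1] -000*, -100*, -110*, -111*, 0-00*, 01-0*, 01-1*, 010-*, 011-*, 1-00*, 1-11, 11-0*, 111-*
[col 2] --00, -1-0, -11-, 01--
Prime implicants: --00, -1-0, -11-, 01--, 1-11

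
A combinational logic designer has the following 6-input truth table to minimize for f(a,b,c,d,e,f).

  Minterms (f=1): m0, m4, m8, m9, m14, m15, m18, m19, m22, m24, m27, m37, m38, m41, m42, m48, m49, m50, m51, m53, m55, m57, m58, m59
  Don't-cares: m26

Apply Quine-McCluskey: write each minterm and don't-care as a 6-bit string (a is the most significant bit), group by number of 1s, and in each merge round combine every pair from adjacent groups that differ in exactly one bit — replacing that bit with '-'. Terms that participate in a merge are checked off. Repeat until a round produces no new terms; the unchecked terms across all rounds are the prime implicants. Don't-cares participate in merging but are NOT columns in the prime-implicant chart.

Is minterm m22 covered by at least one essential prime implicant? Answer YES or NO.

YES

[col 0] 000000*, 000100*, 001000*, 001001*, 001110*, 001111*, 010010*, 010011*, 010110*, 011000*, 011010*, 011011*, 100101*, 100110, 101001*, 101010*, 110000*, 110001*, 110010*, 110011*, 110101*, 110111*, 111001*, 111010*, 111011*
[col 1] -01001, -10010*, -10011*, -11010*, -11011*, 0-1000, 00-000, 000-00, 00100-, 00111-, 01-010*, 01-011*, 010-10, 01001-*, 0110-0, 01101-*, 1-0101, 1-1001, 1-1010, 11-001*, 11-010*, 11-011*, 110-01*, 110-11*, 1100-0*, 1100-1*, 11000-*, 11001-*, 1101-1*, 1110-1*, 11101-*
[col 2] -1-010*, -1-011*, -1001-*, -1101-*, 01-01-*, 11-0-1, 11-01-*, 110--1, 1100--
[col 3] -1-01-
Prime implicants: -01001, -1-01-, 0-1000, 00-000, 000-00, 00100-, 00111-, 010-10, 0110-0, 1-0101, 1-1001, 1-1010, 100110, 11-0-1, 110--1, 1100--
PI chart (minterm → PIs covering it):
  0 | 00-000,000-00
  4 | 000-00  (sole → essential)
  8 | 0-1000,00-000,00100-
  9 | -01001,00100-
  14 | 00111-  (sole → essential)
  15 | 00111-  (sole → essential)
  18 | -1-01-,010-10
  19 | -1-01-  (sole → essential)
  22 | 010-10  (sole → essential)
  24 | 0-1000,0110-0
  27 | -1-01-  (sole → essential)
  37 | 1-0101  (sole → essential)
  38 | 100110  (sole → essential)
  41 | -01001,1-1001
  42 | 1-1010  (sole → essential)
  48 | 1100--  (sole → essential)
  49 | 11-0-1,110--1,1100--
  50 | -1-01-,1100--
  51 | -1-01-,11-0-1,110--1,1100--
  53 | 1-0101,110--1
  55 | 110--1  (sole → essential)
  57 | 1-1001,11-0-1
  58 | -1-01-,1-1010
  59 | -1-01-,11-0-1
Essential prime implicants: -1-01-, 000-00, 00111-, 010-10, 1-0101, 1-1010, 100110, 110--1, 1100--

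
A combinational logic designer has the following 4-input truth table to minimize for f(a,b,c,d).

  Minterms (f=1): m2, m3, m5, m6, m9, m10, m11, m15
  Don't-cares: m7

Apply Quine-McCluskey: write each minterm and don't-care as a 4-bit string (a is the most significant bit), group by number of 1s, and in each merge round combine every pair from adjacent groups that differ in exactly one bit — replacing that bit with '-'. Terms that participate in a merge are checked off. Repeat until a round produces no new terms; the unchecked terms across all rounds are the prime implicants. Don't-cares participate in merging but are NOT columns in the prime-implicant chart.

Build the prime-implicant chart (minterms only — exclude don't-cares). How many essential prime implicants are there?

5

[col 0] 0010*, 0011*, 0101*, 0110*, 0111*, 1001*, 1010*, 1011*, 1111*
[col 1] -010*, -011*, -111*, 0-10*, 0-11*, 001-*, 01-1, 011-*, 1-11*, 10-1, 101-*
[col 2] --11, -01-, 0-1-
Prime implicants: --11, -01-, 0-1-, 01-1, 10-1
PI chart (minterm → PIs covering it):
  2 | -01-,0-1-
  3 | --11,-01-,0-1-
  5 | 01-1  (sole → essential)
  6 | 0-1-  (sole → essential)
  9 | 10-1  (sole → essential)
  10 | -01-  (sole → essential)
  11 | --11,-01-,10-1
  15 | --11  (sole → essential)
Essential prime implicants: --11, -01-, 0-1-, 01-1, 10-1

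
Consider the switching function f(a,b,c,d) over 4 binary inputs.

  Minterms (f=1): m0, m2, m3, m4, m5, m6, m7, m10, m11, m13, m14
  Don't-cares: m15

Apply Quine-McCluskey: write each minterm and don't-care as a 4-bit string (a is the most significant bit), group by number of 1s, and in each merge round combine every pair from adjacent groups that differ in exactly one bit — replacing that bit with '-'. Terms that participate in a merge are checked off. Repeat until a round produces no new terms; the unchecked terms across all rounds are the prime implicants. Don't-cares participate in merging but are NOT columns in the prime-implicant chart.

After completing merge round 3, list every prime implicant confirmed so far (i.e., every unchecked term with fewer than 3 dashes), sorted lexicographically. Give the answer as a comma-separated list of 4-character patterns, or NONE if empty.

Round 0: 0000✓ 0010✓ 0011✓ 0100✓ 0101✓ 0110✓ 0111✓ 1010✓ 1011✓ 1101✓ 1110✓ 1111✓
Round 1: -010✓ -011✓ -101✓ -110✓ -111✓ 0-00✓ 0-10✓ 0-11✓ 00-0✓ 001-✓ 01-0✓ 01-1✓ 010-✓ 011-✓ 1-10✓ 1-11✓ 101-✓ 11-1✓ 111-✓
Round 2: --10✓ --11✓ -01-✓ -1-1 -11-✓ 0--0 0-1-✓ 01-- 1-1-✓
Round 3: --1-
PIs = {--1-, -1-1, 0--0, 01--}

-1-1, 0--0, 01--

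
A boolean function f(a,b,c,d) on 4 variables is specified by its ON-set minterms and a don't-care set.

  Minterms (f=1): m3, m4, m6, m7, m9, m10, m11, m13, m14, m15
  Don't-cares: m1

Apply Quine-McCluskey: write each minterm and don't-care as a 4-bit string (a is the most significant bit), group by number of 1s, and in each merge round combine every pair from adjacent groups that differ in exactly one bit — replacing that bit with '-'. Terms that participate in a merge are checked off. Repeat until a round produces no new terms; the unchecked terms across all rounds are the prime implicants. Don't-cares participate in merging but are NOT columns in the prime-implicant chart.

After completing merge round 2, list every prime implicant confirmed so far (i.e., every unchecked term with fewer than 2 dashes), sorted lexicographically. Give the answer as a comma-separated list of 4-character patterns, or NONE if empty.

[col 0] 0001*, 0011*, 0100*, 0110*, 0111*, 1001*, 1010*, 1011*, 1101*, 1110*, 1111*
[col 1] -001*, -011*, -110*, -111*, 0-11*, 00-1*, 01-0, 011-*, 1-01*, 1-10*, 1-11*, 10-1*, 101-*, 11-1*, 111-*
[col 2] --11, -0-1, -11-, 1--1, 1-1-
Prime implicants: --11, -0-1, -11-, 01-0, 1--1, 1-1-

01-0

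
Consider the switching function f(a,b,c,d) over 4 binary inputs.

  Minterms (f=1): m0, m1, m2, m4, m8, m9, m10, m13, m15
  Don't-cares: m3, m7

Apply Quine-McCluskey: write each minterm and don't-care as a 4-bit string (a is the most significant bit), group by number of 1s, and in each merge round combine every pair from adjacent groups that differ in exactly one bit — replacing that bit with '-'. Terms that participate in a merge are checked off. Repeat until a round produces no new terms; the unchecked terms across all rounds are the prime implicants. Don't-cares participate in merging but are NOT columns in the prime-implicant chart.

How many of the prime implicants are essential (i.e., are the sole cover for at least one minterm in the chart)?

2

size-2^0 implicants → 0000(✓)  0001(✓)  0010(✓)  0011(✓)  0100(✓)  0111(✓)  1000(✓)  1001(✓)  1010(✓)  1101(✓)  1111(✓)
size-2^1 implicants → -000(✓)  -001(✓)  -010(✓)  -111  0-00  0-11  00-0(✓)  00-1(✓)  000-(✓)  001-(✓)  1-01  10-0(✓)  100-(✓)  11-1
size-2^2 implicants → -0-0  -00-  00--
Unchecked terms (primes): -0-0, -00-, -111, 0-00, 0-11, 00--, 1-01, 11-1
Minterm coverage:
  m0 ⊆ -0-0,-00-,0-00,00--
  m1 ⊆ -00-,00--
  m2 ⊆ -0-0,00--
  m4 ⊆ 0-00 [E]
  m8 ⊆ -0-0,-00-
  m9 ⊆ -00-,1-01
  m10 ⊆ -0-0 [E]
  m13 ⊆ 1-01,11-1
  m15 ⊆ -111,11-1
E = {-0-0, 0-00}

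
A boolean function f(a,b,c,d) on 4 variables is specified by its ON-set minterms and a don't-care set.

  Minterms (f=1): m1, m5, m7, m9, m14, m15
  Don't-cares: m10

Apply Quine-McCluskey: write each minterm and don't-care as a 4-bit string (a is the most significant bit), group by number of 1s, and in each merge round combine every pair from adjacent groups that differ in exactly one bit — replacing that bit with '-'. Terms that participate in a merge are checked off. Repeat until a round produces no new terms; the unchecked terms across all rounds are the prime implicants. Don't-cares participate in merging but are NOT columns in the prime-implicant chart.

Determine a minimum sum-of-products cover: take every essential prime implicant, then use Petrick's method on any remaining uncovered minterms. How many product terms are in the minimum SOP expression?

size-2^0 implicants → 0001(✓)  0101(✓)  0111(✓)  1001(✓)  1010(✓)  1110(✓)  1111(✓)
size-2^1 implicants → -001  -111  0-01  01-1  1-10  111-
Unchecked terms (primes): -001, -111, 0-01, 01-1, 1-10, 111-
Minterm coverage:
  m1 ⊆ -001,0-01
  m5 ⊆ 0-01,01-1
  m7 ⊆ -111,01-1
  m9 ⊆ -001 [E]
  m14 ⊆ 1-10,111-
  m15 ⊆ -111,111-
E = {-001}
Petrick residual → 01-1, 111-
Cover = b'c'd + a'bd + abc  |cover|=3

3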